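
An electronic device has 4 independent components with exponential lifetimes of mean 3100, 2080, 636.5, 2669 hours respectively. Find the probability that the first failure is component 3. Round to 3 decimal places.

0.571

Rates: λ_i = 1/mean_i → 0.000322581, 0.000480769, 0.00157109, 0.000374672; Σλ = 0.00274911.
P(component 3 first) = λ_3/Σλ = 0.00157109/0.00274911 ≈ 0.571.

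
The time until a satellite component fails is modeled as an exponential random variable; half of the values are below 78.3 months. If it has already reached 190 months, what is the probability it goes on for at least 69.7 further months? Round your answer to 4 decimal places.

0.5396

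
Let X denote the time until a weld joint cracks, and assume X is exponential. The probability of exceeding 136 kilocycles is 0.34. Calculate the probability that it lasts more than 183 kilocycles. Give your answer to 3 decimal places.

0.234

e^(−λ·136) = 0.34 ⇒ λ = −ln(0.34)/136 = 0.00793242.
P(X > 183) = e^(−0.00793242·183) = e^(−1.4516) ≈ 0.234.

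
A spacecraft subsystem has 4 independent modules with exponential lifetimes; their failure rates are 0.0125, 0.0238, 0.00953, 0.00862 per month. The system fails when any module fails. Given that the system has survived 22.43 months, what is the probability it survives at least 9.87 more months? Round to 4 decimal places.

0.5843

Time to first failure ~ Exp(Σλ) with Σλ = 0.05445.
By memorylessness, P(T > 22.43+9.87 | T > 22.43) = P(T > 9.87) = e^(−0.05445·9.87) ≈ 0.5843.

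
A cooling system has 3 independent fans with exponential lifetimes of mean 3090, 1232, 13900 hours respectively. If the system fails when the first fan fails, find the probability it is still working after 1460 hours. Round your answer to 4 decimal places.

0.1716

The first failure time is exponential with rate Σλ_i = 1/3090 + 1/1232 + 1/13900 = 0.00120726 per hour.
P(min > 1460) = e^(−0.00120726·1460) = e^(−1.7626) ≈ 0.1716.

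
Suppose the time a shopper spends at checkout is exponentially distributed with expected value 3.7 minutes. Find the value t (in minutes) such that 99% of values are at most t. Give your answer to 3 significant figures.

The rate is λ = 1/3.7 = 0.27027 per minute.
Set 1 − e^(−λt) = 0.99, so t = −ln(0.01)/λ = 4.6052/0.27027 ≈ 17.0391 minutes.

17.0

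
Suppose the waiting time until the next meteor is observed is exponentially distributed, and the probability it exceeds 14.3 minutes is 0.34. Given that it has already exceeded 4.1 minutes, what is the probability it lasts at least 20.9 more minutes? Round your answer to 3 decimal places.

0.207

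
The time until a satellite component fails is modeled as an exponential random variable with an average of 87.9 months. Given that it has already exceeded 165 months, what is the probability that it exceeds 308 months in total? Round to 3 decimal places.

0.197

The rate is λ = 1/87.9 = 0.0113766 per month.
By the memoryless property, P(X > 165+143 | X > 165) = P(X > 143).
P(X > 143) = e^(−1.6268) ≈ 0.197.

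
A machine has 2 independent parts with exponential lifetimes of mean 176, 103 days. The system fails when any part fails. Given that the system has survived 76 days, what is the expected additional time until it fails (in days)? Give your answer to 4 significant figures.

64.97

First-failure rate Σλ = 1/176 + 1/103 = 0.0153906.
By memorylessness the expected residual is 1/Σλ = 64.9749 days, regardless of the 76 already elapsed.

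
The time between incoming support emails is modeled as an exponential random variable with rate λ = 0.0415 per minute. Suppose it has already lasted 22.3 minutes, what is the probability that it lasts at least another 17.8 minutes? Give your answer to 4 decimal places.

The exponential is memoryless, so the remaining time is again Exp(λ): the condition X > 22.3 is irrelevant.
P(X > 17.8) = e^(−0.7387) ≈ 0.4777.

0.4777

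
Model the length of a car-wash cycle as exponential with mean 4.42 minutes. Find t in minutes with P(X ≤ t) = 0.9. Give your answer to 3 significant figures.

10.2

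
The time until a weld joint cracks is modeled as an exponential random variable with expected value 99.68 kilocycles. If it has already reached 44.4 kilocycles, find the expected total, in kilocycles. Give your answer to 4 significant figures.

144.1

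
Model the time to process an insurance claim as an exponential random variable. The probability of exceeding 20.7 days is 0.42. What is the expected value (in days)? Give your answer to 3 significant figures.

e^(−λ·20.7) = 0.42 ⇒ λ = −ln(0.42)/20.7 = 0.0419082.
Mean = 1/λ = 23.8617 days.

23.9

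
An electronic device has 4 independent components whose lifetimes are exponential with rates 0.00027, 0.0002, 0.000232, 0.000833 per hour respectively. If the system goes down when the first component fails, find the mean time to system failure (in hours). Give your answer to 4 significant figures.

651.5

The time to first failure is exponential with rate Σλ = 0.00027 + 0.0002 + 0.000232 + 0.000833 = 0.001535.
E[min] = 1/Σλ = 1/0.001535 = 651.466 hours.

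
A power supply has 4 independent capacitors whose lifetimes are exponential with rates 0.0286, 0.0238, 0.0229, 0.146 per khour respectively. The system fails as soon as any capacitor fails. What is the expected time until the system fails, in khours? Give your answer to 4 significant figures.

4.519

The time to first failure is exponential with rate Σλ = 0.0286 + 0.0238 + 0.0229 + 0.146 = 0.2213.
E[min] = 1/Σλ = 1/0.2213 = 4.51875 khours.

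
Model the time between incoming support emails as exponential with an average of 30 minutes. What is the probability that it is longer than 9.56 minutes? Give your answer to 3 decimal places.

0.727

The rate is λ = 1/30 = 0.0333333 per minute.
P(X > 9.56) = e^(−λ·9.56) = e^(−0.31867) ≈ 0.727.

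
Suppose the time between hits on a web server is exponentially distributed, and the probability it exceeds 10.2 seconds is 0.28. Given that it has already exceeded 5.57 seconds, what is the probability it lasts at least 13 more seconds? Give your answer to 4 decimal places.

From e^(−λ·10.2) = 0.28, λ = −ln(0.28)/10.2 = 0.124801.
Memoryless: P(X > 5.57+13 | X > 5.57) = P(X > 13) = e^(−0.124801·13) ≈ 0.1974.

0.1974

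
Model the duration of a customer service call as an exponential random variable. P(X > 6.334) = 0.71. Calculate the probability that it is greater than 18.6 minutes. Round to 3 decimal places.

0.366

e^(−λ·6.334) = 0.71 ⇒ λ = −ln(0.71)/6.334 = 0.0540717.
P(X > 18.6) = e^(−0.0540717·18.6) = e^(−1.0057) ≈ 0.366.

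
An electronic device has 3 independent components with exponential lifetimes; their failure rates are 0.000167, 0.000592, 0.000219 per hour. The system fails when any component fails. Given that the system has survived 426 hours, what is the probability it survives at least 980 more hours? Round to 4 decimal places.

0.3835

Time to first failure ~ Exp(Σλ) with Σλ = 0.000978.
By memorylessness, P(T > 426+980 | T > 426) = P(T > 980) = e^(−0.000978·980) ≈ 0.3835.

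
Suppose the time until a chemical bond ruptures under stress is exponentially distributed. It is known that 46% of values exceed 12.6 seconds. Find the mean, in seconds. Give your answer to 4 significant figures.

e^(−λ·12.6) = 0.46 ⇒ λ = −ln(0.46)/12.6 = 0.0616293.
Mean = 1/λ = 16.2261 seconds.

16.23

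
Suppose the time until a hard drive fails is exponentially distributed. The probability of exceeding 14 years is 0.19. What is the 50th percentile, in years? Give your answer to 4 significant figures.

e^(−λ·14) = 0.19 ⇒ λ = −ln(0.19)/14 = 0.118624.
50th percentile: 1 − e^(−λt) = 0.5, t = −ln(0.5)/λ = 5.84325 years.

5.843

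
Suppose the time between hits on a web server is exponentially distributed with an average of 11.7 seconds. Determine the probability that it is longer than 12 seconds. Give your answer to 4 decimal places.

The rate is λ = 1/11.7 = 0.0854701 per second.
P(X > 12) = e^(−λ·12) = e^(−1.0256) ≈ 0.3586.

0.3586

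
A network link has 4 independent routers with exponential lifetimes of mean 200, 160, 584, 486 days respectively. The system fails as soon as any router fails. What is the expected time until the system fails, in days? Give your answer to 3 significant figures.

The first failure time is exponential with rate Σλ_i = 1/200 + 1/160 + 1/584 + 1/486 = 0.0150199 per day.
E[min] = 1/Σλ = 1/0.0150199 = 66.5782 days.

66.6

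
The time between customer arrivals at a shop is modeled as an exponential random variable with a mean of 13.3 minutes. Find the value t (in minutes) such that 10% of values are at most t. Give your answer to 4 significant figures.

1.401

The rate is λ = 1/13.3 = 0.075188 per minute.
Set 1 − e^(−λt) = 0.1, so t = −ln(0.9)/λ = 0.10536/0.075188 ≈ 1.40129 minutes.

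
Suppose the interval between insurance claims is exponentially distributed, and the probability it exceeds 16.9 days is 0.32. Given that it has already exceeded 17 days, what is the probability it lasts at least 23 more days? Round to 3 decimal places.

0.212

From e^(−λ·16.9) = 0.32, λ = −ln(0.32)/16.9 = 0.0674221.
Memoryless: P(X > 17+23 | X > 17) = P(X > 23) = e^(−0.0674221·23) ≈ 0.212.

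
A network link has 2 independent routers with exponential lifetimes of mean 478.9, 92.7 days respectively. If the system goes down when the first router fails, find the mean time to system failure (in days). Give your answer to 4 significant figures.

77.67

The first failure time is exponential with rate Σλ_i = 1/478.9 + 1/92.7 = 0.0128756 per day.
E[min] = 1/Σλ = 1/0.0128756 = 77.6663 days.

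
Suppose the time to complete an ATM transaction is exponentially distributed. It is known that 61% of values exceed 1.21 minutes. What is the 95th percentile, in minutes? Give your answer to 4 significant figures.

e^(−λ·1.21) = 0.61 ⇒ λ = −ln(0.61)/1.21 = 0.408509.
95th percentile: 1 − e^(−λt) = 0.95, t = −ln(0.05)/λ = 7.33333 minutes.

7.333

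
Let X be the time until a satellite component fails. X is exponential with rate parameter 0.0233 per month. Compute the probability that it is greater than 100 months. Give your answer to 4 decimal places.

0.0973

P(X > 100) = e^(−λ·100) = e^(−2.33) ≈ 0.0973.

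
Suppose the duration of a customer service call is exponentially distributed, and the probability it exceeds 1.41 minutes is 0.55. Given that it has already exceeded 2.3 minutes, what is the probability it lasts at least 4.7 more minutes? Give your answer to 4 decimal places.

0.1363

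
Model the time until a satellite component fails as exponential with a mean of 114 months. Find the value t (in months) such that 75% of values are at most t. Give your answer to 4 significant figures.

The rate is λ = 1/114 = 0.00877193 per month.
Set 1 − e^(−λt) = 0.75, so t = −ln(0.25)/λ = 1.3863/0.00877193 ≈ 158.038 months.

158.0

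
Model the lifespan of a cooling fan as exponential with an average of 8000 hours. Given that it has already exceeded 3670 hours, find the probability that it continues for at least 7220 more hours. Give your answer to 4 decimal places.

0.4056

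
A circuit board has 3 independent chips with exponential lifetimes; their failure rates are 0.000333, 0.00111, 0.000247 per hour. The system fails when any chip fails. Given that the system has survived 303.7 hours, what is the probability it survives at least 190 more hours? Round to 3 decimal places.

0.725

Time to first failure ~ Exp(Σλ) with Σλ = 0.00169.
By memorylessness, P(T > 303.7+190 | T > 303.7) = P(T > 190) = e^(−0.00169·190) ≈ 0.725.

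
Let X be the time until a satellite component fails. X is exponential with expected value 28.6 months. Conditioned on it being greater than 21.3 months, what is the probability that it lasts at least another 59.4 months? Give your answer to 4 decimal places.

The rate is λ = 1/28.6 = 0.034965 per month.
By the memoryless property, P(X > 21.3+59.4 | X > 21.3) = P(X > 59.4).
P(X > 59.4) = e^(−2.0769) ≈ 0.1253.

0.1253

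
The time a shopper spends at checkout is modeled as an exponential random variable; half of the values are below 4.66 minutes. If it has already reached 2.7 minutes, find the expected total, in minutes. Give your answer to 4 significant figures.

9.423

For an exponential, median = ln(2)/λ, so λ = ln 2 / 4.66 = 0.148744 per minute.
By memorylessness, E[X | X > 2.7] = 2.7 + 1/λ = 2.7 + 6.72296 = 9.42296 minutes.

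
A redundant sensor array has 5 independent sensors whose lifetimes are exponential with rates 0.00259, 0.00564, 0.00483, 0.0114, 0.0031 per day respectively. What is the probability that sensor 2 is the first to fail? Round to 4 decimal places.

The time to first failure is exponential with rate Σλ = 0.00259 + 0.00564 + 0.00483 + 0.0114 + 0.0031 = 0.02756.
P(sensor 2 first) = λ_2/Σλ = 0.00564/0.02756 ≈ 0.2046.

0.2046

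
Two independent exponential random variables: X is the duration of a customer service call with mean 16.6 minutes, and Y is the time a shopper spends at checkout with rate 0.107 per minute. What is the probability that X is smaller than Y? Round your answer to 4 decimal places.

λ_1 = 1/16.6 = 0.060241, λ_2 = 0.107.
For independent exponentials, P(X < Y) = λ_1/(λ_1+λ_2) = 0.060241/0.167241 ≈ 0.3602.

0.3602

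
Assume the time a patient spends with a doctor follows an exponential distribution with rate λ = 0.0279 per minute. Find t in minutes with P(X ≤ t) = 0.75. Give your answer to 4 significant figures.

Set 1 − e^(−λt) = 0.75, so t = −ln(0.25)/λ = 1.3863/0.0279 ≈ 49.688 minutes.

49.69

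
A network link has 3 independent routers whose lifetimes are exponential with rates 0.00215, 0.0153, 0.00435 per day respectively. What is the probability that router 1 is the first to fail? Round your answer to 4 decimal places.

0.0986

The time to first failure is exponential with rate Σλ = 0.00215 + 0.0153 + 0.00435 = 0.0218.
P(router 1 first) = λ_1/Σλ = 0.00215/0.0218 ≈ 0.0986.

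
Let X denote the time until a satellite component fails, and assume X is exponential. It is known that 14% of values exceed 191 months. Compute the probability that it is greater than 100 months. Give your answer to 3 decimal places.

0.357

e^(−λ·191) = 0.14 ⇒ λ = −ln(0.14)/191 = 0.0102938.
P(X > 100) = e^(−0.0102938·100) = e^(−1.0294) ≈ 0.357.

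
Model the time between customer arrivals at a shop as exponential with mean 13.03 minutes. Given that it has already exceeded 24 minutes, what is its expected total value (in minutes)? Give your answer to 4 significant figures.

The rate is λ = 1/13.03 = 0.076746 per minute.
By memorylessness, E[X | X > 24] = 24 + 1/λ = 24 + 13.03 = 37.03 minutes.

37.03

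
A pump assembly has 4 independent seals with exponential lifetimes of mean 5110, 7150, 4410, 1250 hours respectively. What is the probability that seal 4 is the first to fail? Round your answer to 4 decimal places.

0.5872

Rates: λ_i = 1/mean_i → 0.000195695, 0.00013986, 0.000226757, 0.0008; Σλ = 0.00136231.
P(seal 4 first) = λ_4/Σλ = 0.0008/0.00136231 ≈ 0.5872.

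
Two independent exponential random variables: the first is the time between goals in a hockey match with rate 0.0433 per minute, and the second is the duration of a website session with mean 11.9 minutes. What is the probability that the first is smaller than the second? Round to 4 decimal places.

λ_1 = 0.0433, λ_2 = 1/11.9 = 0.0840336.
For independent exponentials, P(the first < the second) = λ_1/(λ_1+λ_2) = 0.0433/0.127334 ≈ 0.3401.

0.3401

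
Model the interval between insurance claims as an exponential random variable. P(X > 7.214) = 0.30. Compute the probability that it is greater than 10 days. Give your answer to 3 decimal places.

e^(−λ·7.214) = 0.30 ⇒ λ = −ln(0.30)/7.214 = 0.166894.
P(X > 10) = e^(−0.166894·10) = e^(−1.6689) ≈ 0.188.

0.188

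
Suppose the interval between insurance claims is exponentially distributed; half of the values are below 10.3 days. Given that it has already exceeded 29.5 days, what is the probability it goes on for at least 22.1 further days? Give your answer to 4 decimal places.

0.2260

For an exponential, median = ln(2)/λ, so λ = ln 2 / 10.3 = 0.0672958 per day.
By the memoryless property, P(X > 29.5+22.1 | X > 29.5) = P(X > 22.1).
P(X > 22.1) = e^(−1.4872) ≈ 0.2260.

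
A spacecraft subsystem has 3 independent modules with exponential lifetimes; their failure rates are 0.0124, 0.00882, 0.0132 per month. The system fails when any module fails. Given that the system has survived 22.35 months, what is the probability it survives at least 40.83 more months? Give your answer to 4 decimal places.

Time to first failure ~ Exp(Σλ) with Σλ = 0.03442.
By memorylessness, P(T > 22.35+40.83 | T > 22.35) = P(T > 40.83) = e^(−0.03442·40.83) ≈ 0.2453.

0.2453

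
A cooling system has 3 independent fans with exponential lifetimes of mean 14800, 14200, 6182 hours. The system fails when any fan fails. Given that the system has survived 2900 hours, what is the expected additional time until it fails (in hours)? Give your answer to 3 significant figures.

3340

First-failure rate Σλ = 1/14800 + 1/14200 + 1/6182 = 0.00029975.
By memorylessness the expected residual is 1/Σλ = 3336.11 hours, regardless of the 2900 already elapsed.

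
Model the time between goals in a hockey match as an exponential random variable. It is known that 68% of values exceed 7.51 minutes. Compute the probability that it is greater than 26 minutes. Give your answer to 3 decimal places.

e^(−λ·7.51) = 0.68 ⇒ λ = −ln(0.68)/7.51 = 0.0513532.
P(X > 26) = e^(−0.0513532·26) = e^(−1.3352) ≈ 0.263.

0.263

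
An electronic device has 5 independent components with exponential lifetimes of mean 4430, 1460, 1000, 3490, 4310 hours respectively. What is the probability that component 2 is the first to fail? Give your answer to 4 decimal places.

0.2820

Rates: λ_i = 1/mean_i → 0.000225734, 0.000684932, 0.001, 0.000286533, 0.000232019; Σλ = 0.00242922.
P(component 2 first) = λ_2/Σλ = 0.000684932/0.00242922 ≈ 0.2820.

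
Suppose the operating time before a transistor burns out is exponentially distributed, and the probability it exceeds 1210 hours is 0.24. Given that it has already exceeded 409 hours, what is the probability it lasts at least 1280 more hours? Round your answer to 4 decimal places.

0.2210

From e^(−λ·1210) = 0.24, λ = −ln(0.24)/1210 = 0.00117944.
Memoryless: P(X > 409+1280 | X > 409) = P(X > 1280) = e^(−0.00117944·1280) ≈ 0.2210.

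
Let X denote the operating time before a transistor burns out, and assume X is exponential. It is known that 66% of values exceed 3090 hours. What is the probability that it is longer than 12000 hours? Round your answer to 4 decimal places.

e^(−λ·3090) = 0.66 ⇒ λ = −ln(0.66)/3090 = 0.000134471.
P(X > 12000) = e^(−0.000134471·12000) = e^(−1.6137) ≈ 0.1992.

0.1992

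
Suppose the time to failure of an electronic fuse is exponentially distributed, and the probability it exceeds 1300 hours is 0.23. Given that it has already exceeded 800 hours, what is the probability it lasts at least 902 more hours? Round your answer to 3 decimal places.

From e^(−λ·1300) = 0.23, λ = −ln(0.23)/1300 = 0.00113052.
Memoryless: P(X > 800+902 | X > 800) = P(X > 902) = e^(−0.00113052·902) ≈ 0.361.

0.361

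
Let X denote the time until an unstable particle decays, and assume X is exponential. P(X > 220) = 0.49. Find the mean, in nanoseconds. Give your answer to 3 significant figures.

308

e^(−λ·220) = 0.49 ⇒ λ = −ln(0.49)/220 = 0.0032425.
Mean = 1/λ = 308.404 nanoseconds.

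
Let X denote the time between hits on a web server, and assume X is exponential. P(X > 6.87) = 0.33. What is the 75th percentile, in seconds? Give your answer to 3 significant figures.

e^(−λ·6.87) = 0.33 ⇒ λ = −ln(0.33)/6.87 = 0.161377.
75th percentile: 1 − e^(−λt) = 0.75, t = −ln(0.25)/λ = 8.59039 seconds.

8.59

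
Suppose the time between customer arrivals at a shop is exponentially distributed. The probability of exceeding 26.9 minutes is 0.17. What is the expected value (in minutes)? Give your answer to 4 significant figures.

e^(−λ·26.9) = 0.17 ⇒ λ = −ln(0.17)/26.9 = 0.065872.
Mean = 1/λ = 15.181 minutes.

15.18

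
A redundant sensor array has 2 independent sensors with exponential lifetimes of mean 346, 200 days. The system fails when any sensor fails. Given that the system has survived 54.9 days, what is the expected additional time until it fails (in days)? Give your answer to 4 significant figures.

First-failure rate Σλ = 1/346 + 1/200 = 0.00789017.
By memorylessness the expected residual is 1/Σλ = 126.74 days, regardless of the 54.9 already elapsed.

126.7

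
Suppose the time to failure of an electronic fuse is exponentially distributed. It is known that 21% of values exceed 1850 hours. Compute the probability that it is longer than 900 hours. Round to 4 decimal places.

e^(−λ·1850) = 0.21 ⇒ λ = −ln(0.21)/1850 = 0.000843593.
P(X > 900) = e^(−0.000843593·900) = e^(−0.75923) ≈ 0.4680.

0.4680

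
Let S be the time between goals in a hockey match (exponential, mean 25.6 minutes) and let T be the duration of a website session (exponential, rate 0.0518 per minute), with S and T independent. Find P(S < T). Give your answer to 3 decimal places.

0.430

λ_1 = 1/25.6 = 0.0390625, λ_2 = 0.0518.
For independent exponentials, P(S < T) = λ_1/(λ_1+λ_2) = 0.0390625/0.0908625 ≈ 0.430.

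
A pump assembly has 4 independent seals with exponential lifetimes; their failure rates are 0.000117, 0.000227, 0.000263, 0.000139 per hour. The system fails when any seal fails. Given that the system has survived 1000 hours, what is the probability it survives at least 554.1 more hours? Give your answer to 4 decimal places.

Time to first failure ~ Exp(Σλ) with Σλ = 0.000746.
By memorylessness, P(T > 1000+554.1 | T > 1000) = P(T > 554.1) = e^(−0.000746·554.1) ≈ 0.6614.

0.6614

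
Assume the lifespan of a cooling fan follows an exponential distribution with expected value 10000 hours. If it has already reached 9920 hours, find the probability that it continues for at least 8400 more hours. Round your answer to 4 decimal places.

The rate is λ = 1/10000 = 0.0001 per hour.
By the memoryless property, P(X > 9920+8400 | X > 9920) = P(X > 8400).
P(X > 8400) = e^(−0.84) ≈ 0.4317.

0.4317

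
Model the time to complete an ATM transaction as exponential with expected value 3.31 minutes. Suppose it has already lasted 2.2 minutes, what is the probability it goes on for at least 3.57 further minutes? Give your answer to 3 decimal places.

The rate is λ = 1/3.31 = 0.302115 per minute.
P(X > s+t | X > s) = e^(−λ(s+t))/e^(−λs) = e^(−λt), independent of s = 2.2.
P(X > 3.57) = e^(−1.0785) ≈ 0.340.

0.340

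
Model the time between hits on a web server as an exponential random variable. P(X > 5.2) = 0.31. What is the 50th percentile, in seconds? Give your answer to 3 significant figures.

e^(−λ·5.2) = 0.31 ⇒ λ = −ln(0.31)/5.2 = 0.225227.
50th percentile: 1 − e^(−λt) = 0.5, t = −ln(0.5)/λ = 3.07754 seconds.

3.08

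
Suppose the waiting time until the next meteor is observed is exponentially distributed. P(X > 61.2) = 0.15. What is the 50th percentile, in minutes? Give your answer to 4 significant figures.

e^(−λ·61.2) = 0.15 ⇒ λ = −ln(0.15)/61.2 = 0.0309987.
50th percentile: 1 − e^(−λt) = 0.5, t = −ln(0.5)/λ = 22.3605 minutes.

22.36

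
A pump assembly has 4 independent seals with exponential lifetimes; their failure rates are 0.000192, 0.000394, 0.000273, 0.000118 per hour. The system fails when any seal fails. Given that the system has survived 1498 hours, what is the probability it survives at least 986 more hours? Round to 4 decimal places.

Time to first failure ~ Exp(Σλ) with Σλ = 0.000977.
By memorylessness, P(T > 1498+986 | T > 1498) = P(T > 986) = e^(−0.000977·986) ≈ 0.3816.

0.3816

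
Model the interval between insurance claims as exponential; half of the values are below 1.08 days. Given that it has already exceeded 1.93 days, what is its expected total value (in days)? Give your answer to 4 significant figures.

3.488

For an exponential, median = ln(2)/λ, so λ = ln 2 / 1.08 = 0.641803 per day.
By memorylessness, E[X | X > 1.93] = 1.93 + 1/λ = 1.93 + 1.55811 = 3.48811 days.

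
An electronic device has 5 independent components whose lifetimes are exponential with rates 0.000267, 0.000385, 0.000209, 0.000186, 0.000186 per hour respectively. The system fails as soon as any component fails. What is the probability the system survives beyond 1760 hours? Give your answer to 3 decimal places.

0.114

The time to first failure is exponential with rate Σλ = 0.000267 + 0.000385 + 0.000209 + 0.000186 + 0.000186 = 0.001233.
P(min > 1760) = e^(−0.001233·1760) = e^(−2.1701) ≈ 0.114.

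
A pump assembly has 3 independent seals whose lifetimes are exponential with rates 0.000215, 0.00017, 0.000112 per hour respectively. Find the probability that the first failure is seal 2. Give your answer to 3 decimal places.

0.342

The time to first failure is exponential with rate Σλ = 0.000215 + 0.00017 + 0.000112 = 0.000497.
P(seal 2 first) = λ_2/Σλ = 0.00017/0.000497 ≈ 0.342.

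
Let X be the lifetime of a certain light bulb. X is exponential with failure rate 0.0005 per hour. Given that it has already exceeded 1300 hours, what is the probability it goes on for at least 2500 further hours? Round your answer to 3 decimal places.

0.287

P(X > s+t | X > s) = e^(−λ(s+t))/e^(−λs) = e^(−λt), independent of s = 1300.
P(X > 2500) = e^(−1.25) ≈ 0.287.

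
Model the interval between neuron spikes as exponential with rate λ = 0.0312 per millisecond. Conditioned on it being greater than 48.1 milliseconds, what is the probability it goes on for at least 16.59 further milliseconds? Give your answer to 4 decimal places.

By the memoryless property, P(X > 48.1+16.59 | X > 48.1) = P(X > 16.59).
P(X > 16.59) = e^(−0.51761) ≈ 0.5959.

0.5959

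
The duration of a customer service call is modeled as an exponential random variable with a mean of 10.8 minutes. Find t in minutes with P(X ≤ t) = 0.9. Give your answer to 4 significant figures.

24.87

The rate is λ = 1/10.8 = 0.0925926 per minute.
Set 1 − e^(−λt) = 0.9, so t = −ln(0.1)/λ = 2.3026/0.0925926 ≈ 24.8679 minutes.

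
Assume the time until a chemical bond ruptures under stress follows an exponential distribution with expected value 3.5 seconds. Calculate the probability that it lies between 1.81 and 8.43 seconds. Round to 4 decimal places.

The rate is λ = 1/3.5 = 0.285714 per second.
P(1.81 < X < 8.43) = e^(−λ·1.81) − e^(−λ·8.43) = 0.59622 − 0.08994 ≈ 0.5063.

0.5063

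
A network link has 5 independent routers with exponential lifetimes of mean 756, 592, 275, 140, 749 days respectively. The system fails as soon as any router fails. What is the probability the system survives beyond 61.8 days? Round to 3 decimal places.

The first failure time is exponential with rate Σλ_i = 1/756 + 1/592 + 1/275 + 1/140 + 1/749 = 0.0151263 per day.
P(min > 61.8) = e^(−0.0151263·61.8) = e^(−0.9348) ≈ 0.393.

0.393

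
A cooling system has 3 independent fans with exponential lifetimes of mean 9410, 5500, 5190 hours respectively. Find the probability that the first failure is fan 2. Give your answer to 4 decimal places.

Rates: λ_i = 1/mean_i → 0.00010627, 0.000181818, 0.000192678; Σλ = 0.000480766.
P(fan 2 first) = λ_2/Σλ = 0.000181818/0.000480766 ≈ 0.3782.

0.3782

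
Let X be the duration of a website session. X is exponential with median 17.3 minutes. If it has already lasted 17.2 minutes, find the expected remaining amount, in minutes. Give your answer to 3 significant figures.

For an exponential, median = ln(2)/λ, so λ = ln 2 / 17.3 = 0.0400663 per minute.
By memorylessness, the remaining amount past any threshold is again Exp(λ) with mean 1/λ = 24.9586 minutes.

25.0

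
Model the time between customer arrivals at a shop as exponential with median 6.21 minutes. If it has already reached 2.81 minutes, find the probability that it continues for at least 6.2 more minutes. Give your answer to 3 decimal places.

For an exponential, median = ln(2)/λ, so λ = ln 2 / 6.21 = 0.111618 per minute.
P(X > s+t | X > s) = e^(−λ(s+t))/e^(−λs) = e^(−λt), independent of s = 2.81.
P(X > 6.2) = e^(−0.69203) ≈ 0.501.

0.501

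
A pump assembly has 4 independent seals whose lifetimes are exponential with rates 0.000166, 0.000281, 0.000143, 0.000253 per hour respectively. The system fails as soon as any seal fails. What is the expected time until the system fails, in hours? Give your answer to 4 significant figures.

1186

The time to first failure is exponential with rate Σλ = 0.000166 + 0.000281 + 0.000143 + 0.000253 = 0.000843.
E[min] = 1/Σλ = 1/0.000843 = 1186.24 hours.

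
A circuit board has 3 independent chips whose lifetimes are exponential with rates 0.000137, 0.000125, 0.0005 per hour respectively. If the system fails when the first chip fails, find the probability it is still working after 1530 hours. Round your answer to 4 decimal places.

The time to first failure is exponential with rate Σλ = 0.000137 + 0.000125 + 0.0005 = 0.000762.
P(min > 1530) = e^(−0.000762·1530) = e^(−1.1659) ≈ 0.3117.

0.3117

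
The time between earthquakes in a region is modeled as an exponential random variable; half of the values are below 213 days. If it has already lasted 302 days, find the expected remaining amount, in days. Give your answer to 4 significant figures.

307.3

For an exponential, median = ln(2)/λ, so λ = ln 2 / 213 = 0.00325421 per day.
By memorylessness, the remaining amount past any threshold is again Exp(λ) with mean 1/λ = 307.294 days.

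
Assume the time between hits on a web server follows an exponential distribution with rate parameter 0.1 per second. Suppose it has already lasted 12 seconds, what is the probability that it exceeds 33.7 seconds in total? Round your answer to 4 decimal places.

0.1142

The exponential is memoryless, so the remaining time is again Exp(λ): the condition X > 12 is irrelevant.
P(X > 21.7) = e^(−2.17) ≈ 0.1142.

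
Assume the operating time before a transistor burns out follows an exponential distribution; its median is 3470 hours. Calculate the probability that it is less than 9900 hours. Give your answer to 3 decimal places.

0.862

For an exponential, median = ln(2)/λ, so λ = ln 2 / 3470 = 0.000199754 per hour.
P(X ≤ 9900) = 1 − e^(−λ·9900) = 1 − e^(−1.9776) ≈ 0.862.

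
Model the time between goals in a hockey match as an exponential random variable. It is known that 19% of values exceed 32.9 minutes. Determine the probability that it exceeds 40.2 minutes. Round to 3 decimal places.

e^(−λ·32.9) = 0.19 ⇒ λ = −ln(0.19)/32.9 = 0.0504782.
P(X > 40.2) = e^(−0.0504782·40.2) = e^(−2.0292) ≈ 0.131.

0.131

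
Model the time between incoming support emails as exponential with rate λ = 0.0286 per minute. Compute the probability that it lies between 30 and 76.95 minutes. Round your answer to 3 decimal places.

0.313

P(30 < X < 76.95) = e^(−λ·30) − e^(−λ·76.95) = 0.42401 − 0.11072 ≈ 0.313.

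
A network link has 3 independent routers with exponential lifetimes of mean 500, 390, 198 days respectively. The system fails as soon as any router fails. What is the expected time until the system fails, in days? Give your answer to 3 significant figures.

104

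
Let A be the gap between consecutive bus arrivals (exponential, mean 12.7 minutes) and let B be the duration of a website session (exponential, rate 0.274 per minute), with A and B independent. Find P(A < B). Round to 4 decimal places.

λ_1 = 1/12.7 = 0.0787402, λ_2 = 0.274.
For independent exponentials, P(A < B) = λ_1/(λ_1+λ_2) = 0.0787402/0.35274 ≈ 0.2232.

0.2232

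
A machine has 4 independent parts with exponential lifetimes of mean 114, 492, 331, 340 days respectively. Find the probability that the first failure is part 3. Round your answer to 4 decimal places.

Rates: λ_i = 1/mean_i → 0.00877193, 0.00203252, 0.00302115, 0.00294118; Σλ = 0.0167668.
P(part 3 first) = λ_3/Σλ = 0.00302115/0.0167668 ≈ 0.1802.

0.1802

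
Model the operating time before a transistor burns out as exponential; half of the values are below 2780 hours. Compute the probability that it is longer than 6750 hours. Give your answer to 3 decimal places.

0.186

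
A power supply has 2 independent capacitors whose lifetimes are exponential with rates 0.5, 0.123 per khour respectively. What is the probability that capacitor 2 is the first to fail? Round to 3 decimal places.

0.197

The time to first failure is exponential with rate Σλ = 0.5 + 0.123 = 0.623.
P(capacitor 2 first) = λ_2/Σλ = 0.123/0.623 ≈ 0.197.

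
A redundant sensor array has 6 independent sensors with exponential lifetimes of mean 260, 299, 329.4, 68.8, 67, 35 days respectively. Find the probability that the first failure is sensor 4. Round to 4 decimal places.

0.2129

Rates: λ_i = 1/mean_i → 0.00384615, 0.00334448, 0.00303582, 0.0145349, 0.0149254, 0.0285714; Σλ = 0.0682581.
P(sensor 4 first) = λ_4/Σλ = 0.0145349/0.0682581 ≈ 0.2129.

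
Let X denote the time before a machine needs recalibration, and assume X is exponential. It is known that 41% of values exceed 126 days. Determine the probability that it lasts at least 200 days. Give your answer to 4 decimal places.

0.2429

e^(−λ·126) = 0.41 ⇒ λ = −ln(0.41)/126 = 0.00707618.
P(X > 200) = e^(−0.00707618·200) = e^(−1.4152) ≈ 0.2429.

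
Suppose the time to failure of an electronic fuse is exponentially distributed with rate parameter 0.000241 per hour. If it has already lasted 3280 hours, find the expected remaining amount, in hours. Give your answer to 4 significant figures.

By memorylessness, the remaining amount past any threshold is again Exp(λ) with mean 1/λ = 4149.38 hours.

4149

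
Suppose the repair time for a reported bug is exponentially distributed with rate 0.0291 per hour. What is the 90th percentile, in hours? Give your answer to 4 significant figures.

Set 1 − e^(−λt) = 0.9, so t = −ln(0.1)/λ = 2.3026/0.0291 ≈ 79.1266 hours.

79.13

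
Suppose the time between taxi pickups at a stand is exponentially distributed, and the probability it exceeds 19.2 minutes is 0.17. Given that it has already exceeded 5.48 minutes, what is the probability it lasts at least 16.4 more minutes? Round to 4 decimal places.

From e^(−λ·19.2) = 0.17, λ = −ln(0.17)/19.2 = 0.0922894.
Memoryless: P(X > 5.48+16.4 | X > 5.48) = P(X > 16.4) = e^(−0.0922894·16.4) ≈ 0.2201.

0.2201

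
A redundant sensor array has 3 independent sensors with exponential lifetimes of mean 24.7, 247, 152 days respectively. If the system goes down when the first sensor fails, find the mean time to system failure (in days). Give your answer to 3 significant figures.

19.6

The first failure time is exponential with rate Σλ_i = 1/24.7 + 1/247 + 1/152 = 0.0511134 per day.
E[min] = 1/Σλ = 1/0.0511134 = 19.5644 days.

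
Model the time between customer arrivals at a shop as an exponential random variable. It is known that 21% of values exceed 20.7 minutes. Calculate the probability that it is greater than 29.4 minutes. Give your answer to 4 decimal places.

0.1090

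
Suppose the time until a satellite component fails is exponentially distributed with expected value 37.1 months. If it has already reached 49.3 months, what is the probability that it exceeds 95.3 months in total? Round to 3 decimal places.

The rate is λ = 1/37.1 = 0.0269542 per month.
The exponential is memoryless, so the remaining time is again Exp(λ): the condition X > 49.3 is irrelevant.
P(X > 46) = e^(−1.2399) ≈ 0.289.

0.289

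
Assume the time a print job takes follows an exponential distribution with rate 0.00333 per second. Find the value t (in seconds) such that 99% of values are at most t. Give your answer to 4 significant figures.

Set 1 − e^(−λt) = 0.99, so t = −ln(0.01)/λ = 4.6052/0.00333 ≈ 1382.93 seconds.

1383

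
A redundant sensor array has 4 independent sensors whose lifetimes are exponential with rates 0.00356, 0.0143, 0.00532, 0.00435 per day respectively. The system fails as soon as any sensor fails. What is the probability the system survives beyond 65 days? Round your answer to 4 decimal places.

0.1671

The time to first failure is exponential with rate Σλ = 0.00356 + 0.0143 + 0.00532 + 0.00435 = 0.02753.
P(min > 65) = e^(−0.02753·65) = e^(−1.7894) ≈ 0.1671.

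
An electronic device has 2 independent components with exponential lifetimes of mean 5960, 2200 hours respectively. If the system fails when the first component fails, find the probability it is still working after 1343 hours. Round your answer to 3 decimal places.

The first failure time is exponential with rate Σλ_i = 1/5960 + 1/2200 = 0.000622331 per hour.
P(min > 1343) = e^(−0.000622331·1343) = e^(−0.83579) ≈ 0.434.

0.434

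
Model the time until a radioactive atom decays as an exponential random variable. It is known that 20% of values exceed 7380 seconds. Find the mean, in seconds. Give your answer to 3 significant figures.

e^(−λ·7380) = 0.20 ⇒ λ = −ln(0.20)/7380 = 0.000218081.
Mean = 1/λ = 4585.45 seconds.

4590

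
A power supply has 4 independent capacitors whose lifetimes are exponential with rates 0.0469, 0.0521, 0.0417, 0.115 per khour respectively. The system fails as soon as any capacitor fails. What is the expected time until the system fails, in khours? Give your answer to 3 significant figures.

3.91

The time to first failure is exponential with rate Σλ = 0.0469 + 0.0521 + 0.0417 + 0.115 = 0.2557.
E[min] = 1/Σλ = 1/0.2557 = 3.91083 khours.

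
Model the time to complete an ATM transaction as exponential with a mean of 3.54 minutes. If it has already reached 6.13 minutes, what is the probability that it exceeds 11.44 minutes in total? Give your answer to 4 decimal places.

The rate is λ = 1/3.54 = 0.282486 per minute.
P(X > s+t | X > s) = e^(−λ(s+t))/e^(−λs) = e^(−λt), independent of s = 6.13.
P(X > 5.31) = e^(−1.5) ≈ 0.2231.

0.2231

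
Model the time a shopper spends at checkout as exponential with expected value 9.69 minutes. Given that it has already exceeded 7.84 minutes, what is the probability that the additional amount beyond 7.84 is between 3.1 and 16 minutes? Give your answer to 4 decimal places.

0.5344

The rate is λ = 1/9.69 = 0.103199 per minute.
Memoryless: the residual past 7.84 is again Exp(λ).
P(3.1 < residual < 16) = e^(−λ·3.1) − e^(−λ·16) = 0.72621 − 0.19182 ≈ 0.5344.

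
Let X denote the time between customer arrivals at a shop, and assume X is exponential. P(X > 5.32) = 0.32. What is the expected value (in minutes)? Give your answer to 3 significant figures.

4.67

e^(−λ·5.32) = 0.32 ⇒ λ = −ln(0.32)/5.32 = 0.214179.
Mean = 1/λ = 4.66898 minutes.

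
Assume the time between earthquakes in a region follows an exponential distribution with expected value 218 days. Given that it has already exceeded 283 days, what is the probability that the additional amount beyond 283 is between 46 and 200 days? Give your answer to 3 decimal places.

The rate is λ = 1/218 = 0.00458716 per day.
Memoryless: the residual past 283 is again Exp(λ).
P(46 < residual < 200) = e^(−λ·46) − e^(−λ·200) = 0.80977 − 0.39954 ≈ 0.410.

0.410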